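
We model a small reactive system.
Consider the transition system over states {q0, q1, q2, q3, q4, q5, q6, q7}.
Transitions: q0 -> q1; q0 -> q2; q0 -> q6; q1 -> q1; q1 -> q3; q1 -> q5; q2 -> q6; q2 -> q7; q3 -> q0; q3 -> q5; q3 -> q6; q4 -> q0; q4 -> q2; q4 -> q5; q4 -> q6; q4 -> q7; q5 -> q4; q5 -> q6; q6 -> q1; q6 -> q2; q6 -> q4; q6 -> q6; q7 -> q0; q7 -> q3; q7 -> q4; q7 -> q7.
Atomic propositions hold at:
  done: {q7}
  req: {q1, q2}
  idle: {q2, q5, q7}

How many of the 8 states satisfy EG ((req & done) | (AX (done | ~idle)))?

Sat(req & done) = ∅
Sat(~idle) = {q0, q1, q3, q4, q6}
Sat(done | ~idle) = {q0, q1, q3, q4, q6, q7}
Sat(AX (done | ~idle)) = {s : every successor in {q0, q1, q3, q4, q6, q7}} = {q2, q5, q7}
Sat((req & done) | (AX (done | ~idle))) = {q2, q5, q7}
EG ((req & done) | (AX (done | ~idle))): greatest fixpoint, start Z0 = {q2, q5, q7}, keep only states in Sat with some successor in Z. Z1 = {q2, q7}; fixed.
Sat(EG ((req & done) | (AX (done | ~idle)))) = {q2, q7}
|Sat(EG ((req & done) | (AX (done | ~idle))))| = |{q2, q7}| = 2.

2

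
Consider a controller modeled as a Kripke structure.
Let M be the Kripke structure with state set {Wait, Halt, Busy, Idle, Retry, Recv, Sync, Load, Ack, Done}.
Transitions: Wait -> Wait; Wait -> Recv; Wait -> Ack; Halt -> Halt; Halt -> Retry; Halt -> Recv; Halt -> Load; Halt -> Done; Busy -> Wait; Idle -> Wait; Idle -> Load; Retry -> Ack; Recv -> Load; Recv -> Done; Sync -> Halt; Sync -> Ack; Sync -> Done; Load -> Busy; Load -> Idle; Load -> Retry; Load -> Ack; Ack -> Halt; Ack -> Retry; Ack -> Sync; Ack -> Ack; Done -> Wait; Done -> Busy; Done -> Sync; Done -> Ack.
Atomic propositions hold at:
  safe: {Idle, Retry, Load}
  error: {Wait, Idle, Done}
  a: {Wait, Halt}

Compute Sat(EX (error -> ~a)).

{Wait, Halt, Idle, Retry, Recv, Sync, Load, Ack, Done}

Sat(~a) = {Busy, Idle, Retry, Recv, Sync, Load, Ack, Done}
Sat(error -> ~a) = {Halt, Busy, Idle, Retry, Recv, Sync, Load, Ack, Done}
Sat(EX (error -> ~a)) = {s : some successor in {Halt, Busy, Idle, Retry, Recv, Sync, Load, Ack, Done}} = {Wait, Halt, Idle, Retry, Recv, Sync, Load, Ack, Done}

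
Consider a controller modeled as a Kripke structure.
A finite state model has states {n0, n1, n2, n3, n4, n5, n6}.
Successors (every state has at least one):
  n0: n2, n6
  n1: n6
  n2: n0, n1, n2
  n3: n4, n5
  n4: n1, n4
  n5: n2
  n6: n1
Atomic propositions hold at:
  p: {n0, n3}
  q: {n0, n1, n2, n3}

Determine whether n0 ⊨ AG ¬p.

Sat(¬p) = {n1, n2, n4, n5, n6}
AG ¬p: greatest fixpoint, start Z0 = {n1, n2, n4, n5, n6}, keep only states in Sat with every successor in Z. Z1 = {n1, n4, n5, n6}; Z2 = {n1, n4, n6}; fixed.
Sat(AG ¬p) = {n1, n4, n6}
n0 ∉ Sat(AG ¬p) = {n1, n4, n6}, so the formula does not hold at n0.

No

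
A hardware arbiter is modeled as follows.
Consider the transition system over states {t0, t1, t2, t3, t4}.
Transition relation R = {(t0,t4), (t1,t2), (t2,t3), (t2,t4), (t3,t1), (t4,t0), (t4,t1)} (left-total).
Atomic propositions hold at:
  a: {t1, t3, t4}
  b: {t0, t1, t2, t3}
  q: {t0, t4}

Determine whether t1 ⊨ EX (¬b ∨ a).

Sat(¬b) = {t4}
Sat(¬b ∨ a) = {t1, t3, t4}
Sat(EX (¬b ∨ a)) = {s : some successor in {t1, t3, t4}} = {t0, t2, t3, t4}
t1 ∉ Sat(EX (¬b ∨ a)) = {t0, t2, t3, t4}, so the formula does not hold at t1.

No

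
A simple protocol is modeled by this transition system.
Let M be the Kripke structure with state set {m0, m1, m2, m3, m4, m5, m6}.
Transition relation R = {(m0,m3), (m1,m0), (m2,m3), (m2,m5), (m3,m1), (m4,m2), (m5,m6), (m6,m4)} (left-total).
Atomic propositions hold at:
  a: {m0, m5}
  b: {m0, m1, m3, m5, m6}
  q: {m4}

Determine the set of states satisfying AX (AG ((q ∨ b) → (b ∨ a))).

Sat(q ∨ b) = {m0, m1, m3, m4, m5, m6}
Sat(b ∨ a) = {m0, m1, m3, m5, m6}
Sat((q ∨ b) → (b ∨ a)) = {m0, m1, m2, m3, m5, m6}
AG ((q ∨ b) → (b ∨ a)): greatest fixpoint, start Z0 = {m0, m1, m2, m3, m5, m6}, keep only states in Sat with every successor in Z. Z1 = {m0, m1, m2, m3, m5}; Z2 = {m0, m1, m2, m3}; Z3 = {m0, m1, m3}; fixed.
Sat(AG ((q ∨ b) → (b ∨ a))) = {m0, m1, m3}
Sat(AX (AG ((q ∨ b) → (b ∨ a)))) = {s : every successor in {m0, m1, m3}} = {m0, m1, m3}

{m0, m1, m3}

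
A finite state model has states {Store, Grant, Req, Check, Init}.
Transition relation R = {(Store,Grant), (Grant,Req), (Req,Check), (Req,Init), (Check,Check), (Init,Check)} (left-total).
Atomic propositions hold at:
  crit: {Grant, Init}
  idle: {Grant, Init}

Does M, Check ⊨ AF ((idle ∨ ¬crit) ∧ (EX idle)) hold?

No

Sat(¬crit) = {Store, Req, Check}
Sat(idle ∨ ¬crit) = {Store, Grant, Req, Check, Init}
Sat(EX idle) = {s : some successor in {Grant, Init}} = {Store, Req}
Sat((idle ∨ ¬crit) ∧ (EX idle)) = {Store, Req}
AF ((idle ∨ ¬crit) ∧ (EX idle)): least fixpoint, start Z0 = {Store, Req}, add states with every successor in Z. Z1 = {Store, Grant, Req}; fixed.
Sat(AF ((idle ∨ ¬crit) ∧ (EX idle))) = {Store, Grant, Req}
Check ∉ Sat(AF ((idle ∨ ¬crit) ∧ (EX idle))) = {Store, Grant, Req}, so the formula does not hold at Check.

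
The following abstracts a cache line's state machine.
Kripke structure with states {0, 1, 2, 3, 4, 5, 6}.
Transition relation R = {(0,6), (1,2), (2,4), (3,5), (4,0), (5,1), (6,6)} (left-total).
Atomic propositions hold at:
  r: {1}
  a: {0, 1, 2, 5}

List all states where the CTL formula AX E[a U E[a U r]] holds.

{3, 5}

E[a U r]: least fixpoint, start Z0 = Sat(r) = {1}, add states in Sat(a) with some successor in Z. Z1 = {1, 5}; fixed.
Sat(E[a U r]) = {1, 5}
E[a U E[a U r]]: least fixpoint, start Z0 = Sat(E[a U r]) = {1, 5}, add states in Sat(a) with some successor in Z. Already a fixed point.
Sat(E[a U E[a U r]]) = {1, 5}
Sat(AX E[a U E[a U r]]) = {s : every successor in {1, 5}} = {3, 5}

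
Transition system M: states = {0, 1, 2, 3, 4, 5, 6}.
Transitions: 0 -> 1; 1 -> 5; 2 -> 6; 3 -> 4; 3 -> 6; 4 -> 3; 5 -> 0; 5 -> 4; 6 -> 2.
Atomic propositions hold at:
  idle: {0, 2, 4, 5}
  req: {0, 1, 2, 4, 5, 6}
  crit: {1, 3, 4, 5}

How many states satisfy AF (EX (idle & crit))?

Sat(idle & crit) = {4, 5}
Sat(EX (idle & crit)) = {s : some successor in {4, 5}} = {1, 3, 5}
AF (EX (idle & crit)): least fixpoint, start Z0 = {1, 3, 5}, add states with every successor in Z. Z1 = {0, 1, 3, 4, 5}; fixed.
Sat(AF (EX (idle & crit))) = {0, 1, 3, 4, 5}
|Sat(AF (EX (idle & crit)))| = |{0, 1, 3, 4, 5}| = 5.

5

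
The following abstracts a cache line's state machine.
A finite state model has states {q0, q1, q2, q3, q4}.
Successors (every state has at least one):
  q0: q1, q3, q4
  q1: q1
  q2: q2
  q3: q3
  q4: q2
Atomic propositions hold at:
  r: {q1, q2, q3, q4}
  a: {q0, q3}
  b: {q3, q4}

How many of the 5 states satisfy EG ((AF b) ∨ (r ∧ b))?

1

AF b: least fixpoint, start Z0 = {q3, q4}, add states with every successor in Z. Already a fixed point.
Sat(AF b) = {q3, q4}
Sat(r ∧ b) = {q3, q4}
Sat((AF b) ∨ (r ∧ b)) = {q3, q4}
EG ((AF b) ∨ (r ∧ b)): greatest fixpoint, start Z0 = {q3, q4}, keep only states in Sat with some successor in Z. Z1 = {q3}; fixed.
Sat(EG ((AF b) ∨ (r ∧ b))) = {q3}
|Sat(EG ((AF b) ∨ (r ∧ b)))| = |{q3}| = 1.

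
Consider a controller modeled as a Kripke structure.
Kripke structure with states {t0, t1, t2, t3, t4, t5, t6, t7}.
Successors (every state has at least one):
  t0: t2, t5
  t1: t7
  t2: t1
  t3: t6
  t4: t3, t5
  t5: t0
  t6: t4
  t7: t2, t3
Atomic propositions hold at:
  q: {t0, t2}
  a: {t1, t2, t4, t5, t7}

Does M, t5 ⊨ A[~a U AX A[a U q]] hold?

Sat(~a) = {t0, t3, t6}
A[a U q]: least fixpoint, start Z0 = Sat(q) = {t0, t2}, add states in Sat(a) with every successor in Z. Z1 = {t0, t2, t5}; fixed.
Sat(A[a U q]) = {t0, t2, t5}
Sat(AX A[a U q]) = {s : every successor in {t0, t2, t5}} = {t0, t5}
A[~a U AX A[a U q]]: least fixpoint, start Z0 = Sat(AX A[a U q]) = {t0, t5}, add states in Sat(~a) with every successor in Z. Already a fixed point.
Sat(A[~a U AX A[a U q]]) = {t0, t5}
t5 ∈ Sat(A[~a U AX A[a U q]]) = {t0, t5}, so the formula holds at t5.

Yes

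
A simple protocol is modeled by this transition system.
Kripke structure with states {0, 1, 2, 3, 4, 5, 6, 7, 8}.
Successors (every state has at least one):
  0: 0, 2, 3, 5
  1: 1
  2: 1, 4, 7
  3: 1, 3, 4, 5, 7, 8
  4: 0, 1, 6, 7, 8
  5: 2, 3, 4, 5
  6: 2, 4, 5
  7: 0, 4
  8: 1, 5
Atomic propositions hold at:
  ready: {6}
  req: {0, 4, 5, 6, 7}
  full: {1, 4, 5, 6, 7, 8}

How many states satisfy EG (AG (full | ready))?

Sat(full | ready) = {1, 4, 5, 6, 7, 8}
AG (full | ready): greatest fixpoint, start Z0 = {1, 4, 5, 6, 7, 8}, keep only states in Sat with every successor in Z. Z1 = {1, 8}; Z2 = {1}; fixed.
Sat(AG (full | ready)) = {1}
EG (AG (full | ready)): greatest fixpoint, start Z0 = {1}, keep only states in Sat with some successor in Z. Already a fixed point.
Sat(EG (AG (full | ready))) = {1}
|Sat(EG (AG (full | ready)))| = |{1}| = 1.

1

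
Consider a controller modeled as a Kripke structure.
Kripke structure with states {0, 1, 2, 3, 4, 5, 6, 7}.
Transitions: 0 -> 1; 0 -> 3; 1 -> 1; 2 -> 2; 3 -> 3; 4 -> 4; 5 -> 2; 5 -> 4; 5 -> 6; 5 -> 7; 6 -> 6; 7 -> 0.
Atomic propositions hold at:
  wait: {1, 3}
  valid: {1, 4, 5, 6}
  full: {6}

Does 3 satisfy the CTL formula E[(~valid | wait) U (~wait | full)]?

Sat(~valid) = {0, 2, 3, 7}
Sat(~valid | wait) = {0, 1, 2, 3, 7}
Sat(~wait) = {0, 2, 4, 5, 6, 7}
Sat(~wait | full) = {0, 2, 4, 5, 6, 7}
E[(~valid | wait) U (~wait | full)]: least fixpoint, start Z0 = Sat((~wait | full)) = {0, 2, 4, 5, 6, 7}, add states in Sat(~valid | wait) with some successor in Z. Already a fixed point.
Sat(E[(~valid | wait) U (~wait | full)]) = {0, 2, 4, 5, 6, 7}
3 ∉ Sat(E[(~valid | wait) U (~wait | full)]) = {0, 2, 4, 5, 6, 7}, so the formula does not hold at 3.

No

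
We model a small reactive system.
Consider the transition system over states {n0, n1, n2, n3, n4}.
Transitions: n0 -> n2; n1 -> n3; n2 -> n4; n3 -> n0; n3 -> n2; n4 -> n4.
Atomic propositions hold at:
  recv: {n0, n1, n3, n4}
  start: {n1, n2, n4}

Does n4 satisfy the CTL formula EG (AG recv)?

Yes

AG recv: greatest fixpoint, start Z0 = {n0, n1, n3, n4}, keep only states in Sat with every successor in Z. Z1 = {n1, n4}; Z2 = {n4}; fixed.
Sat(AG recv) = {n4}
EG (AG recv): greatest fixpoint, start Z0 = {n4}, keep only states in Sat with some successor in Z. Already a fixed point.
Sat(EG (AG recv)) = {n4}
n4 ∈ Sat(EG (AG recv)) = {n4}, so the formula holds at n4.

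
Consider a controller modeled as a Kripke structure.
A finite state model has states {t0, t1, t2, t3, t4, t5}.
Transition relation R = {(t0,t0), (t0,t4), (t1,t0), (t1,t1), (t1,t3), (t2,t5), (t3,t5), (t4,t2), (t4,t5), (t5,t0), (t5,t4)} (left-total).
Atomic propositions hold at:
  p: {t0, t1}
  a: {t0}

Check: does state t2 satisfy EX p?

Sat(EX p) = {s : some successor in {t0, t1}} = {t0, t1, t5}
t2 ∉ Sat(EX p) = {t0, t1, t5}, so the formula does not hold at t2.

No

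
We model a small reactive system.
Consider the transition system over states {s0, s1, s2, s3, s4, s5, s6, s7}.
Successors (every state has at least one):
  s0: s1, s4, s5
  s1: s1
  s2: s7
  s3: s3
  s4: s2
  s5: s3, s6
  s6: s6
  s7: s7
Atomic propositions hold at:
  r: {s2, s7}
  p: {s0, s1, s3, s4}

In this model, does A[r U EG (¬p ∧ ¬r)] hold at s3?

Sat(¬p) = {s2, s5, s6, s7}
Sat(¬r) = {s0, s1, s3, s4, s5, s6}
Sat(¬p ∧ ¬r) = {s5, s6}
EG (¬p ∧ ¬r): greatest fixpoint, start Z0 = {s5, s6}, keep only states in Sat with some successor in Z. Already a fixed point.
Sat(EG (¬p ∧ ¬r)) = {s5, s6}
A[r U EG (¬p ∧ ¬r)]: least fixpoint, start Z0 = Sat(EG (¬p ∧ ¬r)) = {s5, s6}, add states in Sat(r) with every successor in Z. Already a fixed point.
Sat(A[r U EG (¬p ∧ ¬r)]) = {s5, s6}
s3 ∉ Sat(A[r U EG (¬p ∧ ¬r)]) = {s5, s6}, so the formula does not hold at s3.

No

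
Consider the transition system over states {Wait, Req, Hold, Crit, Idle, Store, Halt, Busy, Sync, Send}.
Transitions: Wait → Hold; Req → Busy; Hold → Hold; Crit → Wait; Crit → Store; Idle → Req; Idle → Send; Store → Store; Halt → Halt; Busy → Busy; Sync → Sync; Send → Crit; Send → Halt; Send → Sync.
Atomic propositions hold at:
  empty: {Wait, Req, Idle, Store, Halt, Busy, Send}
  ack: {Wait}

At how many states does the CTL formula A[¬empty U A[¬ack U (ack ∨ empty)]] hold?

Sat(¬empty) = {Hold, Crit, Sync}
Sat(¬ack) = {Req, Hold, Crit, Idle, Store, Halt, Busy, Sync, Send}
Sat(ack ∨ empty) = {Wait, Req, Idle, Store, Halt, Busy, Send}
A[¬ack U (ack ∨ empty)]: least fixpoint, start Z0 = Sat((ack ∨ empty)) = {Wait, Req, Idle, Store, Halt, Busy, Send}, add states in Sat(¬ack) with every successor in Z. Z1 = {Wait, Req, Crit, Idle, Store, Halt, Busy, Send}; fixed.
Sat(A[¬ack U (ack ∨ empty)]) = {Wait, Req, Crit, Idle, Store, Halt, Busy, Send}
A[¬empty U A[¬ack U (ack ∨ empty)]]: least fixpoint, start Z0 = Sat(A[¬ack U (ack ∨ empty)]) = {Wait, Req, Crit, Idle, Store, Halt, Busy, Send}, add states in Sat(¬empty) with every successor in Z. Already a fixed point.
Sat(A[¬empty U A[¬ack U (ack ∨ empty)]]) = {Wait, Req, Crit, Idle, Store, Halt, Busy, Send}
|Sat(A[¬empty U A[¬ack U (ack ∨ empty)]])| = |{Wait, Req, Crit, Idle, Store, Halt, Busy, Send}| = 8.

8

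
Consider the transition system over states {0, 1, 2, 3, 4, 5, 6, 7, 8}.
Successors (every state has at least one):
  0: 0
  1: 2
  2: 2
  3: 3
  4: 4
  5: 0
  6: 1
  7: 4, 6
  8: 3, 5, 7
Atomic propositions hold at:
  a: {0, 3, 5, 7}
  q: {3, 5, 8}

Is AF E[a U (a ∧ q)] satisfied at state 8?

Sat(a ∧ q) = {3, 5}
E[a U (a ∧ q)]: least fixpoint, start Z0 = Sat((a ∧ q)) = {3, 5}, add states in Sat(a) with some successor in Z. Already a fixed point.
Sat(E[a U (a ∧ q)]) = {3, 5}
AF E[a U (a ∧ q)]: least fixpoint, start Z0 = {3, 5}, add states with every successor in Z. Already a fixed point.
Sat(AF E[a U (a ∧ q)]) = {3, 5}
8 ∉ Sat(AF E[a U (a ∧ q)]) = {3, 5}, so the formula does not hold at 8.

No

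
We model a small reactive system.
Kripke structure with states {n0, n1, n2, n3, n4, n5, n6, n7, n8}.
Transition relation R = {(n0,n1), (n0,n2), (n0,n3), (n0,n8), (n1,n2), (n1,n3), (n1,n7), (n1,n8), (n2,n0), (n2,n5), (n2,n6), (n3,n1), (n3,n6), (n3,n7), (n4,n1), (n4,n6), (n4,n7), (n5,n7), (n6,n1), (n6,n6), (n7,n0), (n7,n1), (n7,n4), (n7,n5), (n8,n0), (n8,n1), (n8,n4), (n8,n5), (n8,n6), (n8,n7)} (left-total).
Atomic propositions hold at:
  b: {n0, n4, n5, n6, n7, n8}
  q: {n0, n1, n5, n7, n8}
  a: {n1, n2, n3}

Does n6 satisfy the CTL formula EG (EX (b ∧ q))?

No

Sat(b ∧ q) = {n0, n5, n7, n8}
Sat(EX (b ∧ q)) = {s : some successor in {n0, n5, n7, n8}} = {n0, n1, n2, n3, n4, n5, n7, n8}
EG (EX (b ∧ q)): greatest fixpoint, start Z0 = {n0, n1, n2, n3, n4, n5, n7, n8}, keep only states in Sat with some successor in Z. Already a fixed point.
Sat(EG (EX (b ∧ q))) = {n0, n1, n2, n3, n4, n5, n7, n8}
n6 ∉ Sat(EG (EX (b ∧ q))) = {n0, n1, n2, n3, n4, n5, n7, n8}, so the formula does not hold at n6.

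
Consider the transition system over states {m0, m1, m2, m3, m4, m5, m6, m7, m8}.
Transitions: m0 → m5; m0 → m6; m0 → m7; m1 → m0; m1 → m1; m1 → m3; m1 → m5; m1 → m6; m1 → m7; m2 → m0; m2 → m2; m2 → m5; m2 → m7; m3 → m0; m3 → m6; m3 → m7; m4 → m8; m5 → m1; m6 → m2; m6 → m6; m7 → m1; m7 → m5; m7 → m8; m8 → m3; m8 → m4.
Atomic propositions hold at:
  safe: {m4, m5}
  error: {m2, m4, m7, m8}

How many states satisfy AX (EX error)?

5

Sat(EX error) = {s : some successor in {m2, m4, m7, m8}} = {m0, m1, m2, m3, m4, m6, m7, m8}
Sat(AX (EX error)) = {s : every successor in {m0, m1, m2, m3, m4, m6, m7, m8}} = {m3, m4, m5, m6, m8}
|Sat(AX (EX error))| = |{m3, m4, m5, m6, m8}| = 5.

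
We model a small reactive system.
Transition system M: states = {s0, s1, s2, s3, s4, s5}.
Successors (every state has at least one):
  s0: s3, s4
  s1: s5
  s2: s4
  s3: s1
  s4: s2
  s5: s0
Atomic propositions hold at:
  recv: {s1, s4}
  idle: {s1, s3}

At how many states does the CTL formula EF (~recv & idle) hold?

Sat(~recv) = {s0, s2, s3, s5}
Sat(~recv & idle) = {s3}
EF (~recv & idle): least fixpoint, start Z0 = {s3}, add states with some successor in Z. Z1 = {s0, s3}; Z2 = {s0, s3, s5}; Z3 = {s0, s1, s3, s5}; fixed.
Sat(EF (~recv & idle)) = {s0, s1, s3, s5}
|Sat(EF (~recv & idle))| = |{s0, s1, s3, s5}| = 4.

4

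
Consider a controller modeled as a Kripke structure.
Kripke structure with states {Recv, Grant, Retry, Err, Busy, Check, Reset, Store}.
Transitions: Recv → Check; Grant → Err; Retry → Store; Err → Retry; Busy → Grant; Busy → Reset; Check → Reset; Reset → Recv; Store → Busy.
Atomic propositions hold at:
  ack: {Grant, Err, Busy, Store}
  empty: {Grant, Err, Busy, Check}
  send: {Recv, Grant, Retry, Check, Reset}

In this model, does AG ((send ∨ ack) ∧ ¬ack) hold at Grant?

No

Sat(send ∨ ack) = {Recv, Grant, Retry, Err, Busy, Check, Reset, Store}
Sat(¬ack) = {Recv, Retry, Check, Reset}
Sat((send ∨ ack) ∧ ¬ack) = {Recv, Retry, Check, Reset}
AG ((send ∨ ack) ∧ ¬ack): greatest fixpoint, start Z0 = {Recv, Retry, Check, Reset}, keep only states in Sat with every successor in Z. Z1 = {Recv, Check, Reset}; fixed.
Sat(AG ((send ∨ ack) ∧ ¬ack)) = {Recv, Check, Reset}
Grant ∉ Sat(AG ((send ∨ ack) ∧ ¬ack)) = {Recv, Check, Reset}, so the formula does not hold at Grant.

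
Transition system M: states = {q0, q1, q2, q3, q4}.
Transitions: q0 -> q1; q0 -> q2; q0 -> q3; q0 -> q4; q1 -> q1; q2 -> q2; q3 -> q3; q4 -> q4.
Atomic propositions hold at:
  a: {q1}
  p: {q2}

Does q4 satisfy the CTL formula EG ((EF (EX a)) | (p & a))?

Sat(EX a) = {s : some successor in {q1}} = {q0, q1}
EF (EX a): least fixpoint, start Z0 = {q0, q1}, add states with some successor in Z. Already a fixed point.
Sat(EF (EX a)) = {q0, q1}
Sat(p & a) = ∅
Sat((EF (EX a)) | (p & a)) = {q0, q1}
EG ((EF (EX a)) | (p & a)): greatest fixpoint, start Z0 = {q0, q1}, keep only states in Sat with some successor in Z. Already a fixed point.
Sat(EG ((EF (EX a)) | (p & a))) = {q0, q1}
q4 ∉ Sat(EG ((EF (EX a)) | (p & a))) = {q0, q1}, so the formula does not hold at q4.

No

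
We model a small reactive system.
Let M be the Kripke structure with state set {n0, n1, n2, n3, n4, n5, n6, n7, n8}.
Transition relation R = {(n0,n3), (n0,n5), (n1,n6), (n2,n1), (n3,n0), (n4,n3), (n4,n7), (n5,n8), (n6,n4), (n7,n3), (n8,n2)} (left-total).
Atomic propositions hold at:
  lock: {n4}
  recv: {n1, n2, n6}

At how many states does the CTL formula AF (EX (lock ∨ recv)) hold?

5

Sat(lock ∨ recv) = {n1, n2, n4, n6}
Sat(EX (lock ∨ recv)) = {s : some successor in {n1, n2, n4, n6}} = {n1, n2, n6, n8}
AF (EX (lock ∨ recv)): least fixpoint, start Z0 = {n1, n2, n6, n8}, add states with every successor in Z. Z1 = {n1, n2, n5, n6, n8}; fixed.
Sat(AF (EX (lock ∨ recv))) = {n1, n2, n5, n6, n8}
|Sat(AF (EX (lock ∨ recv)))| = |{n1, n2, n5, n6, n8}| = 5.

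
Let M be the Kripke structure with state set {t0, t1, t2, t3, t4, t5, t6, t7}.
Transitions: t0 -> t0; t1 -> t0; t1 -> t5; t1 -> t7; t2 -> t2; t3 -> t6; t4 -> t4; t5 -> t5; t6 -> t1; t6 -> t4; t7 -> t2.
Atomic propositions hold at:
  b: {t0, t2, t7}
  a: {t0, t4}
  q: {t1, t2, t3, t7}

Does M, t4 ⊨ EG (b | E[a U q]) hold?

E[a U q]: least fixpoint, start Z0 = Sat(q) = {t1, t2, t3, t7}, add states in Sat(a) with some successor in Z. Already a fixed point.
Sat(E[a U q]) = {t1, t2, t3, t7}
Sat(b | E[a U q]) = {t0, t1, t2, t3, t7}
EG (b | E[a U q]): greatest fixpoint, start Z0 = {t0, t1, t2, t3, t7}, keep only states in Sat with some successor in Z. Z1 = {t0, t1, t2, t7}; fixed.
Sat(EG (b | E[a U q])) = {t0, t1, t2, t7}
t4 ∉ Sat(EG (b | E[a U q])) = {t0, t1, t2, t7}, so the formula does not hold at t4.

No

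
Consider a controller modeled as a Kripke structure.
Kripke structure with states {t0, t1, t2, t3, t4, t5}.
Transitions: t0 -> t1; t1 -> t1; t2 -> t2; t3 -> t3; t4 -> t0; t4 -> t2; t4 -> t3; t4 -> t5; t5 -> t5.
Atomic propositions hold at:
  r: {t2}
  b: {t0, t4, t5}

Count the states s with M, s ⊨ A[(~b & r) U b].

Sat(~b) = {t1, t2, t3}
Sat(~b & r) = {t2}
A[(~b & r) U b]: least fixpoint, start Z0 = Sat(b) = {t0, t4, t5}, add states in Sat(~b & r) with every successor in Z. Already a fixed point.
Sat(A[(~b & r) U b]) = {t0, t4, t5}
|Sat(A[(~b & r) U b])| = |{t0, t4, t5}| = 3.

3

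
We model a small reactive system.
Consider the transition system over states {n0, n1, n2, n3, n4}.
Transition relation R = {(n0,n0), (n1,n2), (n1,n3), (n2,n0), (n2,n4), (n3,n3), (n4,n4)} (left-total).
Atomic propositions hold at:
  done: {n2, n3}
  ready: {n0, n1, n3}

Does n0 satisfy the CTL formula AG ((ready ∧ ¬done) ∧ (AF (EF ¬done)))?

Sat(¬done) = {n0, n1, n4}
Sat(ready ∧ ¬done) = {n0, n1}
EF ¬done: least fixpoint, start Z0 = {n0, n1, n4}, add states with some successor in Z. Z1 = {n0, n1, n2, n4}; fixed.
Sat(EF ¬done) = {n0, n1, n2, n4}
AF (EF ¬done): least fixpoint, start Z0 = {n0, n1, n2, n4}, add states with every successor in Z. Already a fixed point.
Sat(AF (EF ¬done)) = {n0, n1, n2, n4}
Sat((ready ∧ ¬done) ∧ (AF (EF ¬done))) = {n0, n1}
AG ((ready ∧ ¬done) ∧ (AF (EF ¬done))): greatest fixpoint, start Z0 = {n0, n1}, keep only states in Sat with every successor in Z. Z1 = {n0}; fixed.
Sat(AG ((ready ∧ ¬done) ∧ (AF (EF ¬done)))) = {n0}
n0 ∈ Sat(AG ((ready ∧ ¬done) ∧ (AF (EF ¬done)))) = {n0}, so the formula holds at n0.

Yes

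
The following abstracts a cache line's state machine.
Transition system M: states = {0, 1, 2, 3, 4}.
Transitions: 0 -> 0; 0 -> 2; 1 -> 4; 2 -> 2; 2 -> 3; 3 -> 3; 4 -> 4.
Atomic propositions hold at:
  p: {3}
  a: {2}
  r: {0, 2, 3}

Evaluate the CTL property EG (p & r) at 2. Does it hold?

Sat(p & r) = {3}
EG (p & r): greatest fixpoint, start Z0 = {3}, keep only states in Sat with some successor in Z. Already a fixed point.
Sat(EG (p & r)) = {3}
2 ∉ Sat(EG (p & r)) = {3}, so the formula does not hold at 2.

No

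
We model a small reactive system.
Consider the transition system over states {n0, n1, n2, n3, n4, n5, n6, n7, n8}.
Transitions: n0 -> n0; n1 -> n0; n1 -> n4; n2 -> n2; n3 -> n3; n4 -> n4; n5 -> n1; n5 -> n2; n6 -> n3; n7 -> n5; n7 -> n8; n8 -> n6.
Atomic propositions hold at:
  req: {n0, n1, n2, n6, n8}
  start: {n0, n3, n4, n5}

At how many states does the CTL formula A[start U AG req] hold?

AG req: greatest fixpoint, start Z0 = {n0, n1, n2, n6, n8}, keep only states in Sat with every successor in Z. Z1 = {n0, n2, n8}; Z2 = {n0, n2}; fixed.
Sat(AG req) = {n0, n2}
A[start U AG req]: least fixpoint, start Z0 = Sat(AG req) = {n0, n2}, add states in Sat(start) with every successor in Z. Already a fixed point.
Sat(A[start U AG req]) = {n0, n2}
|Sat(A[start U AG req])| = |{n0, n2}| = 2.

2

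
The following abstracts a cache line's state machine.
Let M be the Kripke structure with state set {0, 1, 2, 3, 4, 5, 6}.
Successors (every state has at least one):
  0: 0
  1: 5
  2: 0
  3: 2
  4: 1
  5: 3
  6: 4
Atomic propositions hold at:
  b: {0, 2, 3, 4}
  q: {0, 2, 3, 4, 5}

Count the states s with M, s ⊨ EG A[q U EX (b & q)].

Sat(b & q) = {0, 2, 3, 4}
Sat(EX (b & q)) = {s : some successor in {0, 2, 3, 4}} = {0, 2, 3, 5, 6}
A[q U EX (b & q)]: least fixpoint, start Z0 = Sat(EX (b & q)) = {0, 2, 3, 5, 6}, add states in Sat(q) with every successor in Z. Already a fixed point.
Sat(A[q U EX (b & q)]) = {0, 2, 3, 5, 6}
EG A[q U EX (b & q)]: greatest fixpoint, start Z0 = {0, 2, 3, 5, 6}, keep only states in Sat with some successor in Z. Z1 = {0, 2, 3, 5}; fixed.
Sat(EG A[q U EX (b & q)]) = {0, 2, 3, 5}
|Sat(EG A[q U EX (b & q)])| = |{0, 2, 3, 5}| = 4.

4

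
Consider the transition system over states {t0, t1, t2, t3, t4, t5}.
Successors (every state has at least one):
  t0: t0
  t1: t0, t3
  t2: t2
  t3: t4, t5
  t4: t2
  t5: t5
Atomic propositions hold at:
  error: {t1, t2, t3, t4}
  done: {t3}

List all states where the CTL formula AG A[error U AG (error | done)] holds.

Sat(error | done) = {t1, t2, t3, t4}
AG (error | done): greatest fixpoint, start Z0 = {t1, t2, t3, t4}, keep only states in Sat with every successor in Z. Z1 = {t2, t4}; fixed.
Sat(AG (error | done)) = {t2, t4}
A[error U AG (error | done)]: least fixpoint, start Z0 = Sat(AG (error | done)) = {t2, t4}, add states in Sat(error) with every successor in Z. Already a fixed point.
Sat(A[error U AG (error | done)]) = {t2, t4}
AG A[error U AG (error | done)]: greatest fixpoint, start Z0 = {t2, t4}, keep only states in Sat with every successor in Z. Already a fixed point.
Sat(AG A[error U AG (error | done)]) = {t2, t4}

{t2, t4}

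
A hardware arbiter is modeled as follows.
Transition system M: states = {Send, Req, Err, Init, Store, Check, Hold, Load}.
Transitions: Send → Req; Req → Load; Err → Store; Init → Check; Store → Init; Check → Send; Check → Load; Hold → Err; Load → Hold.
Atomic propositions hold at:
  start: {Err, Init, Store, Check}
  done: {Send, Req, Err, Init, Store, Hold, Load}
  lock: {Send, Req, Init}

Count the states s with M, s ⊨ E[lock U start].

4

E[lock U start]: least fixpoint, start Z0 = Sat(start) = {Err, Init, Store, Check}, add states in Sat(lock) with some successor in Z. Already a fixed point.
Sat(E[lock U start]) = {Err, Init, Store, Check}
|Sat(E[lock U start])| = |{Err, Init, Store, Check}| = 4.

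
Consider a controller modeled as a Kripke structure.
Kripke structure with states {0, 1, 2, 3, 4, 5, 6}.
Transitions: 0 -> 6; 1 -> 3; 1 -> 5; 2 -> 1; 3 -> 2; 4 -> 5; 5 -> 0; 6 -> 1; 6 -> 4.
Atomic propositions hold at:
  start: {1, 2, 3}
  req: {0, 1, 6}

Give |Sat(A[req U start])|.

3

A[req U start]: least fixpoint, start Z0 = Sat(start) = {1, 2, 3}, add states in Sat(req) with every successor in Z. Already a fixed point.
Sat(A[req U start]) = {1, 2, 3}
|Sat(A[req U start])| = |{1, 2, 3}| = 3.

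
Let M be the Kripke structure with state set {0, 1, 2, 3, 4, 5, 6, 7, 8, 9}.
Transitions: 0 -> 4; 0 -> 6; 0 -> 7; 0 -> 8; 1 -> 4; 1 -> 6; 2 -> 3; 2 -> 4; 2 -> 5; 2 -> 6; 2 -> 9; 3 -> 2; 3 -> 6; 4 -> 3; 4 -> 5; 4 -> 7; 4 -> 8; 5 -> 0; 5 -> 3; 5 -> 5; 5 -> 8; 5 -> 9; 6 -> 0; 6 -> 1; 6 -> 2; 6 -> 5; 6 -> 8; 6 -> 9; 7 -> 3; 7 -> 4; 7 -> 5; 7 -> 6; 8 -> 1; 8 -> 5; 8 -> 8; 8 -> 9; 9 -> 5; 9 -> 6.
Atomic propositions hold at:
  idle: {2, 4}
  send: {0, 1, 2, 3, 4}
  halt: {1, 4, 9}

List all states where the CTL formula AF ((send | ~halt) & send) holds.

{0, 1, 2, 3, 4}

Sat(~halt) = {0, 2, 3, 5, 6, 7, 8}
Sat(send | ~halt) = {0, 1, 2, 3, 4, 5, 6, 7, 8}
Sat((send | ~halt) & send) = {0, 1, 2, 3, 4}
AF ((send | ~halt) & send): least fixpoint, start Z0 = {0, 1, 2, 3, 4}, add states with every successor in Z. Already a fixed point.
Sat(AF ((send | ~halt) & send)) = {0, 1, 2, 3, 4}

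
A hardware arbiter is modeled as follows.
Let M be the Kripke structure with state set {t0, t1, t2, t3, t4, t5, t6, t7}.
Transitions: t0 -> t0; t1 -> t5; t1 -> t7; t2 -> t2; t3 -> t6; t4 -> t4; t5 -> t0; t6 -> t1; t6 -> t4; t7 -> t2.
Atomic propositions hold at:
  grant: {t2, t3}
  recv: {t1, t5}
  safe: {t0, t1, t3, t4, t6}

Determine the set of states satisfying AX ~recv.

{t0, t2, t3, t4, t5, t7}

Sat(~recv) = {t0, t2, t3, t4, t6, t7}
Sat(AX ~recv) = {s : every successor in {t0, t2, t3, t4, t6, t7}} = {t0, t2, t3, t4, t5, t7}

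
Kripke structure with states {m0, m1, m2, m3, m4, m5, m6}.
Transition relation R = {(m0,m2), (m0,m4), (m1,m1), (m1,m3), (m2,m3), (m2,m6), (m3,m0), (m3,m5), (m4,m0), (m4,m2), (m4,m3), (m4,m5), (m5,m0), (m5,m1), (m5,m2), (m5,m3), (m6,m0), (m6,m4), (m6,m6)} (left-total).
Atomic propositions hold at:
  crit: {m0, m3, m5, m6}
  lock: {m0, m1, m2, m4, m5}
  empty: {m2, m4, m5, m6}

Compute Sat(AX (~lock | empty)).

{m0, m2}

Sat(~lock) = {m3, m6}
Sat(~lock | empty) = {m2, m3, m4, m5, m6}
Sat(AX (~lock | empty)) = {s : every successor in {m2, m3, m4, m5, m6}} = {m0, m2}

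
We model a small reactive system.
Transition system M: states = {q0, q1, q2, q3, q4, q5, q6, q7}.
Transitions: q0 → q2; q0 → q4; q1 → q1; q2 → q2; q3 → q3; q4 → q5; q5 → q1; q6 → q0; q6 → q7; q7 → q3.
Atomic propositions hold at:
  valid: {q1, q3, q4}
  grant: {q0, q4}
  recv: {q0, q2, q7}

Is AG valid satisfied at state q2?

No

AG valid: greatest fixpoint, start Z0 = {q1, q3, q4}, keep only states in Sat with every successor in Z. Z1 = {q1, q3}; fixed.
Sat(AG valid) = {q1, q3}
q2 ∉ Sat(AG valid) = {q1, q3}, so the formula does not hold at q2.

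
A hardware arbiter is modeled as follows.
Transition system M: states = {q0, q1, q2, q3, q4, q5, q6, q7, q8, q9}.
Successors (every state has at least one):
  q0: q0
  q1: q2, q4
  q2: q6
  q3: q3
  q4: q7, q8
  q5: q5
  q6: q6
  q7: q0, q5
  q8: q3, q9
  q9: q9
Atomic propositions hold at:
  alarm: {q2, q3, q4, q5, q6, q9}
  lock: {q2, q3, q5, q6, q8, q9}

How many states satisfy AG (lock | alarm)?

Sat(lock | alarm) = {q2, q3, q4, q5, q6, q8, q9}
AG (lock | alarm): greatest fixpoint, start Z0 = {q2, q3, q4, q5, q6, q8, q9}, keep only states in Sat with every successor in Z. Z1 = {q2, q3, q5, q6, q8, q9}; fixed.
Sat(AG (lock | alarm)) = {q2, q3, q5, q6, q8, q9}
|Sat(AG (lock | alarm))| = |{q2, q3, q5, q6, q8, q9}| = 6.

6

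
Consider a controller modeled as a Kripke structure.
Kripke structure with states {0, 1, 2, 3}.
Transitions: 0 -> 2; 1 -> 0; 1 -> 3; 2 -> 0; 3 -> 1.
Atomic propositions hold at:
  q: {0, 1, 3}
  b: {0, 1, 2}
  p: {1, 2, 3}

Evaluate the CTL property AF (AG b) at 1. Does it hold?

AG b: greatest fixpoint, start Z0 = {0, 1, 2}, keep only states in Sat with every successor in Z. Z1 = {0, 2}; fixed.
Sat(AG b) = {0, 2}
AF (AG b): least fixpoint, start Z0 = {0, 2}, add states with every successor in Z. Already a fixed point.
Sat(AF (AG b)) = {0, 2}
1 ∉ Sat(AF (AG b)) = {0, 2}, so the formula does not hold at 1.

No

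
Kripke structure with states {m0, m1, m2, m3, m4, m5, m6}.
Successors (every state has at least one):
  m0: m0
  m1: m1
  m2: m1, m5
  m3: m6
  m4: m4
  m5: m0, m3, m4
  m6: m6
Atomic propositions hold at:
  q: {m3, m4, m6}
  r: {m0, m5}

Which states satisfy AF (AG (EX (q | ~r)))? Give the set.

Sat(~r) = {m1, m2, m3, m4, m6}
Sat(q | ~r) = {m1, m2, m3, m4, m6}
Sat(EX (q | ~r)) = {s : some successor in {m1, m2, m3, m4, m6}} = {m1, m2, m3, m4, m5, m6}
AG (EX (q | ~r)): greatest fixpoint, start Z0 = {m1, m2, m3, m4, m5, m6}, keep only states in Sat with every successor in Z. Z1 = {m1, m2, m3, m4, m6}; Z2 = {m1, m3, m4, m6}; fixed.
Sat(AG (EX (q | ~r))) = {m1, m3, m4, m6}
AF (AG (EX (q | ~r))): least fixpoint, start Z0 = {m1, m3, m4, m6}, add states with every successor in Z. Already a fixed point.
Sat(AF (AG (EX (q | ~r)))) = {m1, m3, m4, m6}

{m1, m3, m4, m6}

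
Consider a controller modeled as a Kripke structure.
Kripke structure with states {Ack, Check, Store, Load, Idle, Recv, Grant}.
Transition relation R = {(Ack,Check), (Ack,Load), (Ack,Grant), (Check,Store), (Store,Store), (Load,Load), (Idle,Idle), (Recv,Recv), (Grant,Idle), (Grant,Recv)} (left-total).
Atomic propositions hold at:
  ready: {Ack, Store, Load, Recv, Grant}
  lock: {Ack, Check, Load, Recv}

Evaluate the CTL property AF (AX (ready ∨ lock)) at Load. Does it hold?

Yes

Sat(ready ∨ lock) = {Ack, Check, Store, Load, Recv, Grant}
Sat(AX (ready ∨ lock)) = {s : every successor in {Ack, Check, Store, Load, Recv, Grant}} = {Ack, Check, Store, Load, Recv}
AF (AX (ready ∨ lock)): least fixpoint, start Z0 = {Ack, Check, Store, Load, Recv}, add states with every successor in Z. Already a fixed point.
Sat(AF (AX (ready ∨ lock))) = {Ack, Check, Store, Load, Recv}
Load ∈ Sat(AF (AX (ready ∨ lock))) = {Ack, Check, Store, Load, Recv}, so the formula holds at Load.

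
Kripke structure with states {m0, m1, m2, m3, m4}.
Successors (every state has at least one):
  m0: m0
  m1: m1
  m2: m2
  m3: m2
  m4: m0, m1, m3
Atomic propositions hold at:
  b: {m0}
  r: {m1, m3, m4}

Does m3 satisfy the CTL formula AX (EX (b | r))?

No

Sat(b | r) = {m0, m1, m3, m4}
Sat(EX (b | r)) = {s : some successor in {m0, m1, m3, m4}} = {m0, m1, m4}
Sat(AX (EX (b | r))) = {s : every successor in {m0, m1, m4}} = {m0, m1}
m3 ∉ Sat(AX (EX (b | r))) = {m0, m1}, so the formula does not hold at m3.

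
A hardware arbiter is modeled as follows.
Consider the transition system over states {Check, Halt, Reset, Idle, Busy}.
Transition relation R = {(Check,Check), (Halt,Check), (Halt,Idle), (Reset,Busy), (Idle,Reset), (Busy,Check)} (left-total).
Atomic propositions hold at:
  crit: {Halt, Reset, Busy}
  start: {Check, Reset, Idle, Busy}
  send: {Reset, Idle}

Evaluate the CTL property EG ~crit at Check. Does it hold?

Sat(~crit) = {Check, Idle}
EG ~crit: greatest fixpoint, start Z0 = {Check, Idle}, keep only states in Sat with some successor in Z. Z1 = {Check}; fixed.
Sat(EG ~crit) = {Check}
Check ∈ Sat(EG ~crit) = {Check}, so the formula holds at Check.

Yes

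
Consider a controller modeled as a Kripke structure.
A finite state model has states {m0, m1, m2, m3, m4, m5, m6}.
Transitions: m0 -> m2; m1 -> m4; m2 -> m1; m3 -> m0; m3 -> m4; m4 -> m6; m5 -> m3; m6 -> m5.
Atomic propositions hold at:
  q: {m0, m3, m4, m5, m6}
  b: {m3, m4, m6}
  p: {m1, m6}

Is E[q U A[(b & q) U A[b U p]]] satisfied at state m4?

Sat(b & q) = {m3, m4, m6}
A[b U p]: least fixpoint, start Z0 = Sat(p) = {m1, m6}, add states in Sat(b) with every successor in Z. Z1 = {m1, m4, m6}; fixed.
Sat(A[b U p]) = {m1, m4, m6}
A[(b & q) U A[b U p]]: least fixpoint, start Z0 = Sat(A[b U p]) = {m1, m4, m6}, add states in Sat(b & q) with every successor in Z. Already a fixed point.
Sat(A[(b & q) U A[b U p]]) = {m1, m4, m6}
E[q U A[(b & q) U A[b U p]]]: least fixpoint, start Z0 = Sat(A[(b & q) U A[b U p]]) = {m1, m4, m6}, add states in Sat(q) with some successor in Z. Z1 = {m1, m3, m4, m6}; Z2 = {m1, m3, m4, m5, m6}; fixed.
Sat(E[q U A[(b & q) U A[b U p]]]) = {m1, m3, m4, m5, m6}
m4 ∈ Sat(E[q U A[(b & q) U A[b U p]]]) = {m1, m3, m4, m5, m6}, so the formula holds at m4.

Yes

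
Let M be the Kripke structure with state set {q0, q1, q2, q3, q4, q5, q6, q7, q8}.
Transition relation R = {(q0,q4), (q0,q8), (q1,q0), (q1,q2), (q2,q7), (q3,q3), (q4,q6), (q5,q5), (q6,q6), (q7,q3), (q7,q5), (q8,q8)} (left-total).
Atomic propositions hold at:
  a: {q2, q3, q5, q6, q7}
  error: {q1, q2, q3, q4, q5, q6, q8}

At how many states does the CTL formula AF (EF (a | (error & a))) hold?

8

Sat(error & a) = {q2, q3, q5, q6}
Sat(a | (error & a)) = {q2, q3, q5, q6, q7}
EF (a | (error & a)): least fixpoint, start Z0 = {q2, q3, q5, q6, q7}, add states with some successor in Z. Z1 = {q1, q2, q3, q4, q5, q6, q7}; Z2 = {q0, q1, q2, q3, q4, q5, q6, q7}; fixed.
Sat(EF (a | (error & a))) = {q0, q1, q2, q3, q4, q5, q6, q7}
AF (EF (a | (error & a))): least fixpoint, start Z0 = {q0, q1, q2, q3, q4, q5, q6, q7}, add states with every successor in Z. Already a fixed point.
Sat(AF (EF (a | (error & a)))) = {q0, q1, q2, q3, q4, q5, q6, q7}
|Sat(AF (EF (a | (error & a))))| = |{q0, q1, q2, q3, q4, q5, q6, q7}| = 8.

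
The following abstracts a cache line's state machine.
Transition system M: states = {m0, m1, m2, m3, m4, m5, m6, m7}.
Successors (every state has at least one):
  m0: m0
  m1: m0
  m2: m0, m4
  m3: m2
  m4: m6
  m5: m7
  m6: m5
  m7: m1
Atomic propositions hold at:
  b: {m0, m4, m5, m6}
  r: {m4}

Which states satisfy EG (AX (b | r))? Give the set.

{m0, m1, m2}

Sat(b | r) = {m0, m4, m5, m6}
Sat(AX (b | r)) = {s : every successor in {m0, m4, m5, m6}} = {m0, m1, m2, m4, m6}
EG (AX (b | r)): greatest fixpoint, start Z0 = {m0, m1, m2, m4, m6}, keep only states in Sat with some successor in Z. Z1 = {m0, m1, m2, m4}; Z2 = {m0, m1, m2}; fixed.
Sat(EG (AX (b | r))) = {m0, m1, m2}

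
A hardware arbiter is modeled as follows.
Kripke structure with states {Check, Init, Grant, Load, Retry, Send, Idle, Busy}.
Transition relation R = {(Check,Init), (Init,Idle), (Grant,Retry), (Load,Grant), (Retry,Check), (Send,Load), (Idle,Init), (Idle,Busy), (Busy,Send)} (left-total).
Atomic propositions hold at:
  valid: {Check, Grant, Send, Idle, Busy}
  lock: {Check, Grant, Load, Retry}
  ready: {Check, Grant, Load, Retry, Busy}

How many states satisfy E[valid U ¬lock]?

5

Sat(¬lock) = {Init, Send, Idle, Busy}
E[valid U ¬lock]: least fixpoint, start Z0 = Sat(¬lock) = {Init, Send, Idle, Busy}, add states in Sat(valid) with some successor in Z. Z1 = {Check, Init, Send, Idle, Busy}; fixed.
Sat(E[valid U ¬lock]) = {Check, Init, Send, Idle, Busy}
|Sat(E[valid U ¬lock])| = |{Check, Init, Send, Idle, Busy}| = 5.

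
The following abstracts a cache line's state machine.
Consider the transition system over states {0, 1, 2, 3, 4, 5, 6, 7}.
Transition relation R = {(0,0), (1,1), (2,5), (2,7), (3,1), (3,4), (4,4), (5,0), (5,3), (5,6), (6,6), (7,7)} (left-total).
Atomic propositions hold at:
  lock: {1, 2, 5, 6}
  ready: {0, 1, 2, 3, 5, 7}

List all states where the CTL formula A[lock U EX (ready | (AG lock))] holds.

AG lock: greatest fixpoint, start Z0 = {1, 2, 5, 6}, keep only states in Sat with every successor in Z. Z1 = {1, 6}; fixed.
Sat(AG lock) = {1, 6}
Sat(ready | (AG lock)) = {0, 1, 2, 3, 5, 6, 7}
Sat(EX (ready | (AG lock))) = {s : some successor in {0, 1, 2, 3, 5, 6, 7}} = {0, 1, 2, 3, 5, 6, 7}
A[lock U EX (ready | (AG lock))]: least fixpoint, start Z0 = Sat(EX (ready | (AG lock))) = {0, 1, 2, 3, 5, 6, 7}, add states in Sat(lock) with every successor in Z. Already a fixed point.
Sat(A[lock U EX (ready | (AG lock))]) = {0, 1, 2, 3, 5, 6, 7}

{0, 1, 2, 3, 5, 6, 7}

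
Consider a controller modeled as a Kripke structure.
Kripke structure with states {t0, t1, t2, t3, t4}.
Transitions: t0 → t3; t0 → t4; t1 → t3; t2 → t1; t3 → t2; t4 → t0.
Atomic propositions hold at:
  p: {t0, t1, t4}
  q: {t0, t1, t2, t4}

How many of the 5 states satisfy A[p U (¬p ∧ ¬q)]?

2

Sat(¬p) = {t2, t3}
Sat(¬q) = {t3}
Sat(¬p ∧ ¬q) = {t3}
A[p U (¬p ∧ ¬q)]: least fixpoint, start Z0 = Sat((¬p ∧ ¬q)) = {t3}, add states in Sat(p) with every successor in Z. Z1 = {t1, t3}; fixed.
Sat(A[p U (¬p ∧ ¬q)]) = {t1, t3}
|Sat(A[p U (¬p ∧ ¬q)])| = |{t1, t3}| = 2.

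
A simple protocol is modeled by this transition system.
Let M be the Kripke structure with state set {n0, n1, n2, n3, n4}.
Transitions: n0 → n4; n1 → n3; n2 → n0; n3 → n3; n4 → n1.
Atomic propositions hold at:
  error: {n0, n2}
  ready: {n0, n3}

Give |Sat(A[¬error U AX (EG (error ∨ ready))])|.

3

Sat(¬error) = {n1, n3, n4}
Sat(error ∨ ready) = {n0, n2, n3}
EG (error ∨ ready): greatest fixpoint, start Z0 = {n0, n2, n3}, keep only states in Sat with some successor in Z. Z1 = {n2, n3}; Z2 = {n3}; fixed.
Sat(EG (error ∨ ready)) = {n3}
Sat(AX (EG (error ∨ ready))) = {s : every successor in {n3}} = {n1, n3}
A[¬error U AX (EG (error ∨ ready))]: least fixpoint, start Z0 = Sat(AX (EG (error ∨ ready))) = {n1, n3}, add states in Sat(¬error) with every successor in Z. Z1 = {n1, n3, n4}; fixed.
Sat(A[¬error U AX (EG (error ∨ ready))]) = {n1, n3, n4}
|Sat(A[¬error U AX (EG (error ∨ ready))])| = |{n1, n3, n4}| = 3.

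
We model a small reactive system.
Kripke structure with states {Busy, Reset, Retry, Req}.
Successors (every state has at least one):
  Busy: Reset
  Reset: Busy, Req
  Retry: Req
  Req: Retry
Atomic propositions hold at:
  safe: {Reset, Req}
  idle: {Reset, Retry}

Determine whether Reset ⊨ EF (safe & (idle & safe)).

Yes

Sat(idle & safe) = {Reset}
Sat(safe & (idle & safe)) = {Reset}
EF (safe & (idle & safe)): least fixpoint, start Z0 = {Reset}, add states with some successor in Z. Z1 = {Busy, Reset}; fixed.
Sat(EF (safe & (idle & safe))) = {Busy, Reset}
Reset ∈ Sat(EF (safe & (idle & safe))) = {Busy, Reset}, so the formula holds at Reset.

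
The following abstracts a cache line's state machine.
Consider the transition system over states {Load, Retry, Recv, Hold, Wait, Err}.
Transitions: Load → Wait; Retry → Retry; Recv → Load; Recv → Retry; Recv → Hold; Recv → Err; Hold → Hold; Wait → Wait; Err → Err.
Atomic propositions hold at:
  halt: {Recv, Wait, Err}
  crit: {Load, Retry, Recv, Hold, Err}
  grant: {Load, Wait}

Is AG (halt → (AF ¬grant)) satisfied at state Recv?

No

Sat(¬grant) = {Retry, Recv, Hold, Err}
AF ¬grant: least fixpoint, start Z0 = {Retry, Recv, Hold, Err}, add states with every successor in Z. Already a fixed point.
Sat(AF ¬grant) = {Retry, Recv, Hold, Err}
Sat(halt → (AF ¬grant)) = {Load, Retry, Recv, Hold, Err}
AG (halt → (AF ¬grant)): greatest fixpoint, start Z0 = {Load, Retry, Recv, Hold, Err}, keep only states in Sat with every successor in Z. Z1 = {Retry, Recv, Hold, Err}; Z2 = {Retry, Hold, Err}; fixed.
Sat(AG (halt → (AF ¬grant))) = {Retry, Hold, Err}
Recv ∉ Sat(AG (halt → (AF ¬grant))) = {Retry, Hold, Err}, so the formula does not hold at Recv.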